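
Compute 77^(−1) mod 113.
77^(−1) ≡ 91 (mod 113)

Apply the extended Euclidean algorithm to (113, 77), tracking rows (r, s, t) with s·113 + t·77 = r. Each division r_prev = q·r_cur + r_new produces the new row as (previous row) − q·(current row):
  row A: (113, 1, 0)   [1·113 + 0·77 = 113]
  row B: (77, 0, 1)   [0·113 + 1·77 = 77]
  113 = 1·77 + 36   → row C = row A − 1·row B = (36, 1, −1)   [check: 1·113 − 1·77 = 36]
  77 = 2·36 + 5   → row D = row B − 2·row C = (5, −2, 3)   [check: −2·113 + 3·77 = 5]
  36 = 7·5 + 1   → row E = row C − 7·row D = (1, 15, −22)   [check: 15·113 − 22·77 = 1]
  5 = 5·1 + 0   → remainder 0, stop. gcd = 1 (last nonzero row E).
The gcd is 1, so 77 is invertible mod 113. The last nonzero row gives 15·113 − 22·77 = 1, so t = −22. So 77^(−1) ≡ −22 ≡ 91 (mod 113). Verify: 77 · 91 = 7007 ≡ 1 (mod 113). ✓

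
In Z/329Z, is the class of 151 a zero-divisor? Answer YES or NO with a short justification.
gcd(151, 329) = 1, so 151 is a unit in Z/329Z (it has a multiplicative inverse). A unit cannot be a zero-divisor: if 151·b ≡ 0 then multiplying both sides by 151^(−1) gives b ≡ 0. So 151 is not a zero-divisor.

Final answer: NO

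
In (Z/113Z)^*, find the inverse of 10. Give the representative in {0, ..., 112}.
10^(−1) ≡ 34 (mod 113)

Apply the extended Euclidean algorithm to (113, 10), tracking rows (r, s, t) with s·113 + t·10 = r. Each division r_prev = q·r_cur + r_new produces the new row as (previous row) − q·(current row):
  row A: (113, 1, 0)   [1·113 + 0·10 = 113]
  row B: (10, 0, 1)   [0·113 + 1·10 = 10]
  113 = 11·10 + 3   → row C = row A − 11·row B = (3, 1, −11)   [check: 1·113 − 11·10 = 3]
  10 = 3·3 + 1   → row D = row B − 3·row C = (1, −3, 34)   [check: −3·113 + 34·10 = 1]
  3 = 3·1 + 0   → remainder 0, stop. gcd = 1 (last nonzero row D).
The gcd is 1, so 10 is invertible mod 113. The last nonzero row gives −3·113 + 34·10 = 1, so t = 34. So 10^(−1) ≡ 34 (mod 113). Verify: 10 · 34 = 340 ≡ 1 (mod 113). ✓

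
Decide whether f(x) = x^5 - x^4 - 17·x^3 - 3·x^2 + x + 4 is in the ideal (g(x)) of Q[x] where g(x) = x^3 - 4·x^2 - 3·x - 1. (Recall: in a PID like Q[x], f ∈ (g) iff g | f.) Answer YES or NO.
NO

In Q[x] the ideal (g) consists of all multiples of g, so f ∈ (g) iff g | f, i.e. iff the remainder of f on division by g is 0. Divide f by g (g is monic, so eliminate the leading term of the running remainder at each step):
  leading term x^5: subtract (x^2)·g(x) = x^5 - 4·x^4 - 3·x^3 - x^2, leaving 3·x^4 - 14·x^3 - 2·x^2 + x + 4
  leading term 3·x^4: subtract (3·x)·g(x) = 3·x^4 - 12·x^3 - 9·x^2 - 3·x, leaving -2·x^3 + 7·x^2 + 4·x + 4
  leading term -2·x^3: subtract (-2)·g(x) = -2·x^3 + 8·x^2 + 6·x + 2, leaving -x^2 - 2·x + 2
The remainder r(x) = -x^2 - 2·x + 2 ≠ 0 (and deg r < deg g), so g ∤ f, i.e. f ∉ (g).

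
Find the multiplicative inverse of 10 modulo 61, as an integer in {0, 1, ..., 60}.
Apply the extended Euclidean algorithm to (61, 10), tracking rows (r, s, t) with s·61 + t·10 = r. Each division r_prev = q·r_cur + r_new produces the new row as (previous row) − q·(current row):
  row A: (61, 1, 0)   [1·61 + 0·10 = 61]
  row B: (10, 0, 1)   [0·61 + 1·10 = 10]
  61 = 6·10 + 1   → row C = row A − 6·row B = (1, 1, −6)   [check: 1·61 − 6·10 = 1]
  10 = 10·1 + 0   → remainder 0, stop. gcd = 1 (last nonzero row C).
The gcd is 1, so 10 is invertible mod 61. The last nonzero row gives 1·61 − 6·10 = 1, so t = −6. So 10^(−1) ≡ −6 ≡ 55 (mod 61). Verify: 10 · 55 = 550 ≡ 1 (mod 61). ✓

Final answer: 10^(−1) ≡ 55 (mod 61)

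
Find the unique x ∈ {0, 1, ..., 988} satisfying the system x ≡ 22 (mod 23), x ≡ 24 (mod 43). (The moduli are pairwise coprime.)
x ≡ 712 (mod 989); the representative in [0, 989) is 712

The moduli 23, 43 are pairwise coprime, so by the CRT there is a unique solution mod 23·43 = 989.
Solve by successive substitution. Start with x ≡ 22 (mod 23).
  Combine with x ≡ 24 (mod 43): write x = 22 + 23·t and require 22 + 23·t ≡ 24 (mod 43), i.e. 23·t ≡ 24 − 22 ≡ 2 (mod 43). Since 23^(−1) ≡ 15 (mod 43), t ≡ 15·2 ≡ 30 (mod 43). So x ≡ 22 + 23·30 = 712 (mod 989).
Unique solution in [0, 989): x = 712.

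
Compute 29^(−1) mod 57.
Apply the extended Euclidean algorithm to (57, 29), tracking rows (r, s, t) with s·57 + t·29 = r. Each division r_prev = q·r_cur + r_new produces the new row as (previous row) − q·(current row):
  row A: (57, 1, 0)   [1·57 + 0·29 = 57]
  row B: (29, 0, 1)   [0·57 + 1·29 = 29]
  57 = 1·29 + 28   → row C = row A − 1·row B = (28, 1, −1)   [check: 1·57 − 1·29 = 28]
  29 = 1·28 + 1   → row D = row B − 1·row C = (1, −1, 2)   [check: −1·57 + 2·29 = 1]
  28 = 28·1 + 0   → remainder 0, stop. gcd = 1 (last nonzero row D).
The gcd is 1, so 29 is invertible mod 57. The last nonzero row gives −1·57 + 2·29 = 1, so t = 2. So 29^(−1) ≡ 2 (mod 57). Verify: 29 · 2 = 58 ≡ 1 (mod 57). ✓

Final answer: 29^(−1) ≡ 2 (mod 57)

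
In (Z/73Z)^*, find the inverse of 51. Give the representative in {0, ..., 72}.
51^(−1) ≡ 63 (mod 73)

Apply the extended Euclidean algorithm to (73, 51), tracking rows (r, s, t) with s·73 + t·51 = r. Each division r_prev = q·r_cur + r_new produces the new row as (previous row) − q·(current row):
  row A: (73, 1, 0)   [1·73 + 0·51 = 73]
  row B: (51, 0, 1)   [0·73 + 1·51 = 51]
  73 = 1·51 + 22   → row C = row A − 1·row B = (22, 1, −1)   [check: 1·73 − 1·51 = 22]
  51 = 2·22 + 7   → row D = row B − 2·row C = (7, −2, 3)   [check: −2·73 + 3·51 = 7]
  22 = 3·7 + 1   → row E = row C − 3·row D = (1, 7, −10)   [check: 7·73 − 10·51 = 1]
  7 = 7·1 + 0   → remainder 0, stop. gcd = 1 (last nonzero row E).
The gcd is 1, so 51 is invertible mod 73. The last nonzero row gives 7·73 − 10·51 = 1, so t = −10. So 51^(−1) ≡ −10 ≡ 63 (mod 73). Verify: 51 · 63 = 3213 ≡ 1 (mod 73). ✓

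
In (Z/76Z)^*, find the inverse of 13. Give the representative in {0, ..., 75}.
13^(−1) ≡ 41 (mod 76)

Apply the extended Euclidean algorithm to (76, 13), tracking rows (r, s, t) with s·76 + t·13 = r. Each division r_prev = q·r_cur + r_new produces the new row as (previous row) − q·(current row):
  row A: (76, 1, 0)   [1·76 + 0·13 = 76]
  row B: (13, 0, 1)   [0·76 + 1·13 = 13]
  76 = 5·13 + 11   → row C = row A − 5·row B = (11, 1, −5)   [check: 1·76 − 5·13 = 11]
  13 = 1·11 + 2   → row D = row B − 1·row C = (2, −1, 6)   [check: −1·76 + 6·13 = 2]
  11 = 5·2 + 1   → row E = row C − 5·row D = (1, 6, −35)   [check: 6·76 − 35·13 = 1]
  2 = 2·1 + 0   → remainder 0, stop. gcd = 1 (last nonzero row E).
The gcd is 1, so 13 is invertible mod 76. The last nonzero row gives 6·76 − 35·13 = 1, so t = −35. So 13^(−1) ≡ −35 ≡ 41 (mod 76). Verify: 13 · 41 = 533 ≡ 1 (mod 76). ✓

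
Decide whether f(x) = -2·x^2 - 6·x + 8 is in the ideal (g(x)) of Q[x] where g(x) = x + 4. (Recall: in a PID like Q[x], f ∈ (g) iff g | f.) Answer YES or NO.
YES

In Q[x] the ideal (g) consists of all multiples of g, so f ∈ (g) iff g | f, i.e. iff the remainder of f on division by g is 0. Divide f by g (g is monic, so eliminate the leading term of the running remainder at each step):
  leading term -2·x^2: subtract (-2·x)·g(x) = -2·x^2 - 8·x, leaving 2·x + 8
  leading term 2·x: subtract (2)·g(x) = 2·x + 8, leaving 0
The remainder is 0, so f(x) = g(x) · h(x) with h(x) = 2 - 2·x. Hence g | f, i.e. f ∈ (g).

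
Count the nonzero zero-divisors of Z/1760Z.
In Z/1760Z each nonzero element is either a unit (gcd with 1760 is 1) or a zero-divisor (gcd > 1). The number of units is φ(1760): factorise 1760 = 2^5 · 5 · 11, so φ(1760) = (2^5 − 2^4) · (5 − 1) · (11 − 1) = 16 · 4 · 10 = 640. The nonzero elements number 1760 − 1 = 1759. Hence the nonzero zero-divisors number 1759 − 640 = 1119.

Final answer: Z/1760Z has 1119 nonzero zero-divisors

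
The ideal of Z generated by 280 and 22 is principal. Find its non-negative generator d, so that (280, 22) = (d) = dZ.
(280, 22) = (2); d = 2

In the PID Z, (a, b) is generated by gcd(a, b). Compute gcd(280, 22) with the extended Euclidean algorithm, tracking rows (r, s, t) with s·280 + t·22 = r:
  row A: (280, 1, 0)   [1·280 + 0·22 = 280]
  row B: (22, 0, 1)   [0·280 + 1·22 = 22]
  280 = 12·22 + 16   → row C = row A − 12·row B = (16, 1, −12)   [check: 1·280 − 12·22 = 16]
  22 = 1·16 + 6   → row D = row B − 1·row C = (6, −1, 13)   [check: −1·280 + 13·22 = 6]
  16 = 2·6 + 4   → row E = row C − 2·row D = (4, 3, −38)   [check: 3·280 − 38·22 = 4]
  6 = 1·4 + 2   → row F = row D − 1·row E = (2, −4, 51)   [check: −4·280 + 51·22 = 2]
  4 = 2·2 + 0   → remainder 0, stop. gcd = 2 (last nonzero row F).
So gcd(280, 22) = 2, with Bézout identity −4·280 + 51·22 = 2. Containment (⊇): the Bézout identity exhibits 2 as an element of (280, 22), giving (2) ⊆ (280, 22). Containment (⊆): since 2 | 280 and 2 | 22 (280 = 2·140, 22 = 2·11), every Z-linear combination of 280 and 22 is divisible by 2, so (280, 22) ⊆ (2). Therefore (280, 22) = (2), d = 2.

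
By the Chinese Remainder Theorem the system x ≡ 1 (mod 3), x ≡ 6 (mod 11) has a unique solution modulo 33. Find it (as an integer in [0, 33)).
x ≡ 28 (mod 33); the representative in [0, 33) is 28

The moduli 3, 11 are pairwise coprime, so by the CRT there is a unique solution mod 3·11 = 33.
Solve by successive substitution. Start with x ≡ 1 (mod 3).
  Combine with x ≡ 6 (mod 11): write x = 1 + 3·t and require 1 + 3·t ≡ 6 (mod 11), i.e. 3·t ≡ 6 − 1 ≡ 5 (mod 11). Since 3^(−1) ≡ 4 (mod 11), t ≡ 4·5 ≡ 9 (mod 11). So x ≡ 1 + 3·9 = 28 (mod 33).
Unique solution in [0, 33): x = 28.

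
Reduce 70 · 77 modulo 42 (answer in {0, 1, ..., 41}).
14

Reduce the factors first: 70 ≡ 28, 77 ≡ 35 (mod 42), so 70 · 77 ≡ 28 · 35 (mod 42). 28 · 35 = 980. Dividing by 42: 980 = 23·42 + 14. So (70 · 77) mod 42 = 14.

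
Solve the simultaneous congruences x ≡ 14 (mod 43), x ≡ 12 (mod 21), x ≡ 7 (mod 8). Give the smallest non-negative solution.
The moduli 43, 21, 8 are pairwise coprime, so by the CRT there is a unique solution mod 43·21·8 = 7224.
Solve by successive substitution. Start with x ≡ 14 (mod 43).
  Combine with x ≡ 12 (mod 21): write x = 14 + 43·t and require 14 + 43·t ≡ 12 (mod 21), i.e. 43·t ≡ 12 − 14 ≡ 19 (mod 21). Since 43^(−1) ≡ 1 (mod 21) (43 ≡ 1 (mod 21)), t ≡ 1·19 ≡ 19 (mod 21). So x ≡ 14 + 43·19 = 831 (mod 903).
  Combine with x ≡ 7 (mod 8): write x = 831 + 903·t and require 831 + 903·t ≡ 7 (mod 8), i.e. 903·t ≡ 7 − 831 ≡ 0 (mod 8). Since 903^(−1) ≡ 7 (mod 8) (903 ≡ 7 (mod 8)), t ≡ 7·0 ≡ 0 (mod 8). So x ≡ 831 + 903·0 = 831 (mod 7224).
Unique solution in [0, 7224): x = 831.

Final answer: x ≡ 831 (mod 7224); the representative in [0, 7224) is 831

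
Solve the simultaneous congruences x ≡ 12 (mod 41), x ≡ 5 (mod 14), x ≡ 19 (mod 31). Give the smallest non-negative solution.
x ≡ 16945 (mod 17794); the representative in [0, 17794) is 16945

The moduli 41, 14, 31 are pairwise coprime, so by the CRT there is a unique solution mod 41·14·31 = 17794.
Solve by successive substitution. Start with x ≡ 12 (mod 41).
  Combine with x ≡ 5 (mod 14): write x = 12 + 41·t and require 12 + 41·t ≡ 5 (mod 14), i.e. 41·t ≡ 5 − 12 ≡ 7 (mod 14). Since 41^(−1) ≡ 13 (mod 14) (41 ≡ 13 (mod 14)), t ≡ 13·7 ≡ 7 (mod 14). So x ≡ 12 + 41·7 = 299 (mod 574).
  Combine with x ≡ 19 (mod 31): write x = 299 + 574·t and require 299 + 574·t ≡ 19 (mod 31), i.e. 574·t ≡ 19 − 299 ≡ 30 (mod 31). Since 574^(−1) ≡ 2 (mod 31) (574 ≡ 16 (mod 31)), t ≡ 2·30 ≡ 29 (mod 31). So x ≡ 299 + 574·29 = 16945 (mod 17794).
Unique solution in [0, 17794): x = 16945.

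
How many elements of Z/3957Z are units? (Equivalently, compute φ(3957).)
Z/3957Z has φ(3957) = 2636 units

An element a ∈ Z/3957Z is a unit iff gcd(a, 3957) = 1, so the number of units is φ(3957). φ is multiplicative, with φ(p^e) = p^e − p^(e−1). Factorise 3957 = 3 · 1319. Then
  φ(3957) = (3 − 1) · (1319 − 1) = 2 · 1318 = 2636.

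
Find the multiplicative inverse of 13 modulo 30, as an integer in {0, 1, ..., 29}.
13^(−1) ≡ 7 (mod 30)

Apply the extended Euclidean algorithm to (30, 13), tracking rows (r, s, t) with s·30 + t·13 = r. Each division r_prev = q·r_cur + r_new produces the new row as (previous row) − q·(current row):
  row A: (30, 1, 0)   [1·30 + 0·13 = 30]
  row B: (13, 0, 1)   [0·30 + 1·13 = 13]
  30 = 2·13 + 4   → row C = row A − 2·row B = (4, 1, −2)   [check: 1·30 − 2·13 = 4]
  13 = 3·4 + 1   → row D = row B − 3·row C = (1, −3, 7)   [check: −3·30 + 7·13 = 1]
  4 = 4·1 + 0   → remainder 0, stop. gcd = 1 (last nonzero row D).
The gcd is 1, so 13 is invertible mod 30. The last nonzero row gives −3·30 + 7·13 = 1, so t = 7. So 13^(−1) ≡ 7 (mod 30). Verify: 13 · 7 = 91 ≡ 1 (mod 30). ✓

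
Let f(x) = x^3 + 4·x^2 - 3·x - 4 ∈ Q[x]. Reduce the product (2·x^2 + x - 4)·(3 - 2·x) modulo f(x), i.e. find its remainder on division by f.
a · b ≡ 20·x^2 - x - 28 (mod f(x))

First multiply in Q[x] without reducing: a · b = -4·x^3 + 4·x^2 + 11·x - 12. Now divide by f(x) = x^3 + 4·x^2 - 3·x - 4, eliminating the leading term at each step:
  leading term -4·x^3: subtract (-4)·f(x) = -4·x^3 - 16·x^2 + 12·x + 16, leaving 20·x^2 - x - 28
The degree is now < 3, so this is the remainder. Hence a · b ≡ 20·x^2 - x - 28 in Q[x]/(f).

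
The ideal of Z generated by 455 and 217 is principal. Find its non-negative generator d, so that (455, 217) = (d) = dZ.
In the PID Z, (a, b) is generated by gcd(a, b). Compute gcd(455, 217) with the extended Euclidean algorithm, tracking rows (r, s, t) with s·455 + t·217 = r:
  row A: (455, 1, 0)   [1·455 + 0·217 = 455]
  row B: (217, 0, 1)   [0·455 + 1·217 = 217]
  455 = 2·217 + 21   → row C = row A − 2·row B = (21, 1, −2)   [check: 1·455 − 2·217 = 21]
  217 = 10·21 + 7   → row D = row B − 10·row C = (7, −10, 21)   [check: −10·455 + 21·217 = 7]
  21 = 3·7 + 0   → remainder 0, stop. gcd = 7 (last nonzero row D).
So gcd(455, 217) = 7, with Bézout identity −10·455 + 21·217 = 7. Containment (⊇): the Bézout identity exhibits 7 as an element of (455, 217), giving (7) ⊆ (455, 217). Containment (⊆): since 7 | 455 and 7 | 217 (455 = 7·65, 217 = 7·31), every Z-linear combination of 455 and 217 is divisible by 7, so (455, 217) ⊆ (7). Therefore (455, 217) = (7), d = 7.

Final answer: (455, 217) = (7); d = 7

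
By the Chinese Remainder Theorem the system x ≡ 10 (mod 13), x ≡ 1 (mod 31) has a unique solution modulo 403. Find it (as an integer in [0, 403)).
The moduli 13, 31 are pairwise coprime, so by the CRT there is a unique solution mod 13·31 = 403.
Solve by successive substitution. Start with x ≡ 10 (mod 13).
  Combine with x ≡ 1 (mod 31): write x = 10 + 13·t and require 10 + 13·t ≡ 1 (mod 31), i.e. 13·t ≡ 1 − 10 ≡ 22 (mod 31). Since 13^(−1) ≡ 12 (mod 31), t ≡ 12·22 ≡ 16 (mod 31). So x ≡ 10 + 13·16 = 218 (mod 403).
Unique solution in [0, 403): x = 218.

Final answer: x ≡ 218 (mod 403); the representative in [0, 403) is 218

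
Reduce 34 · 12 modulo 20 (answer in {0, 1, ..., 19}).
Reduce the factors first: 34 ≡ 14 (mod 20), so 34 · 12 ≡ 14 · 12 (mod 20). 14 · 12 = 168. Dividing by 20: 168 = 8·20 + 8. So (34 · 12) mod 20 = 8.

Final answer: 8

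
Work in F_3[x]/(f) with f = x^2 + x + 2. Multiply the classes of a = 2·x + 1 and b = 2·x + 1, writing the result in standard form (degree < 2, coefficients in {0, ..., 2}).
a · b ≡ 2 (mod f(x))

Multiply as integer polynomials: a · b = 4·x^2 + 4·x + 1. Reducing coefficients mod 3: a · b ≡ x^2 + x + 1. Now divide by f(x) = x^2 + x + 2 in F_3[x], eliminating the leading term at each step:
  leading term x^2: subtract (1)·f(x) = x^2 + x + 2, leaving 2 (coefficients mod 3)
The degree is now < 2, so this is the remainder. Hence a · b ≡ 2 in F_3[x]/(f).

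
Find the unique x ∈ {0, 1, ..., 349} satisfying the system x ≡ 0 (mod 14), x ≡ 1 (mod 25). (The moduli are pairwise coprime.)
The moduli 14, 25 are pairwise coprime, so by the CRT there is a unique solution mod 14·25 = 350.
Solve by successive substitution. Start with x ≡ 0 (mod 14).
  Combine with x ≡ 1 (mod 25): write x = 14·t and require 14·t ≡ 1 (mod 25). Since 14^(−1) ≡ 9 (mod 25), t ≡ 9·1 ≡ 9 (mod 25). So x ≡ 14·9 = 126 (mod 350).
Unique solution in [0, 350): x = 126.

Final answer: x ≡ 126 (mod 350); the representative in [0, 350) is 126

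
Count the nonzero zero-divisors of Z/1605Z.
In Z/1605Z each nonzero element is either a unit (gcd with 1605 is 1) or a zero-divisor (gcd > 1). The number of units is φ(1605): factorise 1605 = 3 · 5 · 107, so φ(1605) = (3 − 1) · (5 − 1) · (107 − 1) = 2 · 4 · 106 = 848. The nonzero elements number 1605 − 1 = 1604. Hence the nonzero zero-divisors number 1604 − 848 = 756.

Final answer: Z/1605Z has 756 nonzero zero-divisors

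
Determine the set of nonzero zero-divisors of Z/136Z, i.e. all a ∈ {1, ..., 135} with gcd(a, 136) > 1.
An element a ∈ Z/136Z (with a ≠ 0) is a zero-divisor iff gcd(a, 136) > 1 (because a is a unit precisely when gcd(a, n) = 1, and in Z/nZ every nonzero, non-unit element is a zero-divisor). Scan a = 1, ..., 135 and keep those with gcd(a, 136) > 1:
  gcd(2, 136) = 2, gcd(4, 136) = 4, gcd(6, 136) = 2, gcd(8, 136) = 8, gcd(10, 136) = 2, gcd(12, 136) = 4, gcd(14, 136) = 2, gcd(16, 136) = 8, gcd(17, 136) = 17, gcd(18, 136) = 2, gcd(20, 136) = 4, gcd(22, 136) = 2, gcd(24, 136) = 8, gcd(26, 136) = 2, gcd(28, 136) = 4, gcd(30, 136) = 2, gcd(32, 136) = 8, gcd(34, 136) = 34, gcd(36, 136) = 4, gcd(38, 136) = 2, gcd(40, 136) = 8, gcd(42, 136) = 2, gcd(44, 136) = 4, gcd(46, 136) = 2, gcd(48, 136) = 8, gcd(50, 136) = 2, gcd(51, 136) = 17, gcd(52, 136) = 4, gcd(54, 136) = 2, gcd(56, 136) = 8, gcd(58, 136) = 2, gcd(60, 136) = 4, gcd(62, 136) = 2, gcd(64, 136) = 8, gcd(66, 136) = 2, gcd(68, 136) = 68, gcd(70, 136) = 2, gcd(72, 136) = 8, gcd(74, 136) = 2, gcd(76, 136) = 4, gcd(78, 136) = 2, gcd(80, 136) = 8, gcd(82, 136) = 2, gcd(84, 136) = 4, gcd(85, 136) = 17, gcd(86, 136) = 2, gcd(88, 136) = 8, gcd(90, 136) = 2, gcd(92, 136) = 4, gcd(94, 136) = 2, gcd(96, 136) = 8, gcd(98, 136) = 2, gcd(100, 136) = 4, gcd(102, 136) = 34, gcd(104, 136) = 8, gcd(106, 136) = 2, gcd(108, 136) = 4, gcd(110, 136) = 2, gcd(112, 136) = 8, gcd(114, 136) = 2, gcd(116, 136) = 4, gcd(118, 136) = 2, gcd(119, 136) = 17, gcd(120, 136) = 8, gcd(122, 136) = 2, gcd(124, 136) = 4, gcd(126, 136) = 2, gcd(128, 136) = 8, gcd(130, 136) = 2, gcd(132, 136) = 4, gcd(134, 136) = 2.
All other a ∈ {1, ..., 135} have gcd(a, 136) = 1 and are units. So the nonzero zero-divisors are exactly the 71 values of a appearing in this scan.

Final answer: nonzero zero-divisors of Z/136Z = {2, 4, 6, 8, 10, 12, 14, 16, 17, 18, 20, 22, 24, 26, 28, 30, 32, 34, 36, 38, 40, 42, 44, 46, 48, 50, 51, 52, 54, 56, 58, 60, 62, 64, 66, 68, 70, 72, 74, 76, 78, 80, 82, 84, 85, 86, 88, 90, 92, 94, 96, 98, 100, 102, 104, 106, 108, 110, 112, 114, 116, 118, 119, 120, 122, 124, 126, 128, 130, 132, 134}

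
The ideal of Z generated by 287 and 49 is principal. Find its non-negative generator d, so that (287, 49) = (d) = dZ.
(287, 49) = (7); d = 7

In the PID Z, (a, b) is generated by gcd(a, b). Compute gcd(287, 49) with the extended Euclidean algorithm, tracking rows (r, s, t) with s·287 + t·49 = r:
  row A: (287, 1, 0)   [1·287 + 0·49 = 287]
  row B: (49, 0, 1)   [0·287 + 1·49 = 49]
  287 = 5·49 + 42   → row C = row A − 5·row B = (42, 1, −5)   [check: 1·287 − 5·49 = 42]
  49 = 1·42 + 7   → row D = row B − 1·row C = (7, −1, 6)   [check: −1·287 + 6·49 = 7]
  42 = 6·7 + 0   → remainder 0, stop. gcd = 7 (last nonzero row D).
So gcd(287, 49) = 7, with Bézout identity −1·287 + 6·49 = 7. Containment (⊇): the Bézout identity exhibits 7 as an element of (287, 49), giving (7) ⊆ (287, 49). Containment (⊆): since 7 | 287 and 7 | 49 (287 = 7·41, 49 = 7·7), every Z-linear combination of 287 and 49 is divisible by 7, so (287, 49) ⊆ (7). Therefore (287, 49) = (7), d = 7.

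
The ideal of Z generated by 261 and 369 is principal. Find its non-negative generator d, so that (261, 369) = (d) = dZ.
In the PID Z, (a, b) is generated by gcd(a, b). Compute gcd(369, 261) with the extended Euclidean algorithm, tracking rows (r, s, t) with s·369 + t·261 = r:
  row A: (369, 1, 0)   [1·369 + 0·261 = 369]
  row B: (261, 0, 1)   [0·369 + 1·261 = 261]
  369 = 1·261 + 108   → row C = row A − 1·row B = (108, 1, −1)   [check: 1·369 − 1·261 = 108]
  261 = 2·108 + 45   → row D = row B − 2·row C = (45, −2, 3)   [check: −2·369 + 3·261 = 45]
  108 = 2·45 + 18   → row E = row C − 2·row D = (18, 5, −7)   [check: 5·369 − 7·261 = 18]
  45 = 2·18 + 9   → row F = row D − 2·row E = (9, −12, 17)   [check: −12·369 + 17·261 = 9]
  18 = 2·9 + 0   → remainder 0, stop. gcd = 9 (last nonzero row F).
So gcd(261, 369) = 9, with Bézout identity −12·369 + 17·261 = 9. Containment (⊇): the Bézout identity exhibits 9 as an element of (261, 369), giving (9) ⊆ (261, 369). Containment (⊆): since 9 | 261 and 9 | 369 (261 = 9·29, 369 = 9·41), every Z-linear combination of 261 and 369 is divisible by 9, so (261, 369) ⊆ (9). Therefore (261, 369) = (9), d = 9.

Final answer: (261, 369) = (9); d = 9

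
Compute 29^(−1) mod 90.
Apply the extended Euclidean algorithm to (90, 29), tracking rows (r, s, t) with s·90 + t·29 = r. Each division r_prev = q·r_cur + r_new produces the new row as (previous row) − q·(current row):
  row A: (90, 1, 0)   [1·90 + 0·29 = 90]
  row B: (29, 0, 1)   [0·90 + 1·29 = 29]
  90 = 3·29 + 3   → row C = row A − 3·row B = (3, 1, −3)   [check: 1·90 − 3·29 = 3]
  29 = 9·3 + 2   → row D = row B − 9·row C = (2, −9, 28)   [check: −9·90 + 28·29 = 2]
  3 = 1·2 + 1   → row E = row C − 1·row D = (1, 10, −31)   [check: 10·90 − 31·29 = 1]
  2 = 2·1 + 0   → remainder 0, stop. gcd = 1 (last nonzero row E).
The gcd is 1, so 29 is invertible mod 90. The last nonzero row gives 10·90 − 31·29 = 1, so t = −31. So 29^(−1) ≡ −31 ≡ 59 (mod 90). Verify: 29 · 59 = 1711 ≡ 1 (mod 90). ✓

Final answer: 29^(−1) ≡ 59 (mod 90)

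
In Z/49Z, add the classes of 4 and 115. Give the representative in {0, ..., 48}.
Reduce the summands first: 115 ≡ 17 (mod 49), so 4 + 115 ≡ 4 + 17 (mod 49). 4 + 17 = 21; 21 = 0·49 + 21, so (4 + 115) mod 49 = 21.

Final answer: 21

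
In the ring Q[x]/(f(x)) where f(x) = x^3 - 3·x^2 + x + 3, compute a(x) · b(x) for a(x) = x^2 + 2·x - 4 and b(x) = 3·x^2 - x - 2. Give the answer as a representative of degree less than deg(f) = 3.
First multiply in Q[x] without reducing: a · b = 3·x^4 + 5·x^3 - 16·x^2 + 8. Now divide by f(x) = x^3 - 3·x^2 + x + 3, eliminating the leading term at each step:
  leading term 3·x^4: subtract (3·x)·f(x) = 3·x^4 - 9·x^3 + 3·x^2 + 9·x, leaving 14·x^3 - 19·x^2 - 9·x + 8
  leading term 14·x^3: subtract (14)·f(x) = 14·x^3 - 42·x^2 + 14·x + 42, leaving 23·x^2 - 23·x - 34
The degree is now < 3, so this is the remainder. Hence a · b ≡ 23·x^2 - 23·x - 34 in Q[x]/(f).

Final answer: a · b ≡ 23·x^2 - 23·x - 34 (mod f(x))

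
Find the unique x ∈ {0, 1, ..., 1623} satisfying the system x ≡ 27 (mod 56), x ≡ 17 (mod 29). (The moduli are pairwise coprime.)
The moduli 56, 29 are pairwise coprime, so by the CRT there is a unique solution mod 56·29 = 1624.
Solve by successive substitution. Start with x ≡ 27 (mod 56).
  Combine with x ≡ 17 (mod 29): write x = 27 + 56·t and require 27 + 56·t ≡ 17 (mod 29), i.e. 56·t ≡ 17 − 27 ≡ 19 (mod 29). Since 56^(−1) ≡ 14 (mod 29) (56 ≡ 27 (mod 29)), t ≡ 14·19 ≡ 5 (mod 29). So x ≡ 27 + 56·5 = 307 (mod 1624).
Unique solution in [0, 1624): x = 307.

Final answer: x ≡ 307 (mod 1624); the representative in [0, 1624) is 307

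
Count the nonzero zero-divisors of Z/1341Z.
In Z/1341Z each nonzero element is either a unit (gcd with 1341 is 1) or a zero-divisor (gcd > 1). The number of units is φ(1341): factorise 1341 = 3^2 · 149, so φ(1341) = (3^2 − 3^1) · (149 − 1) = 6 · 148 = 888. The nonzero elements number 1341 − 1 = 1340. Hence the nonzero zero-divisors number 1340 − 888 = 452.

Final answer: Z/1341Z has 452 nonzero zero-divisors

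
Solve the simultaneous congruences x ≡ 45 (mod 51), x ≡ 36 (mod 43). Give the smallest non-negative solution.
The moduli 51, 43 are pairwise coprime, so by the CRT there is a unique solution mod 51·43 = 2193.
Solve by successive substitution. Start with x ≡ 45 (mod 51).
  Combine with x ≡ 36 (mod 43): write x = 45 + 51·t and require 45 + 51·t ≡ 36 (mod 43), i.e. 51·t ≡ 36 − 45 ≡ 34 (mod 43). Since 51^(−1) ≡ 27 (mod 43) (51 ≡ 8 (mod 43)), t ≡ 27·34 ≡ 15 (mod 43). So x ≡ 45 + 51·15 = 810 (mod 2193).
Unique solution in [0, 2193): x = 810.

Final answer: x ≡ 810 (mod 2193); the representative in [0, 2193) is 810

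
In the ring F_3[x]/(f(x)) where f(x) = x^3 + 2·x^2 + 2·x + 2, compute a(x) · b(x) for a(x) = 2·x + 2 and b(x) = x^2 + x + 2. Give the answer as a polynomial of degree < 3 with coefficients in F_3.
a · b ≡ 2·x (mod f(x))

Multiply as integer polynomials: a · b = 2·x^3 + 4·x^2 + 6·x + 4. Reducing coefficients mod 3: a · b ≡ 2·x^3 + x^2 + 1. Now divide by f(x) = x^3 + 2·x^2 + 2·x + 2 in F_3[x], eliminating the leading term at each step:
  leading term 2·x^3: subtract (2)·f(x) = 2·x^3 + x^2 + x + 1, leaving 2·x (coefficients mod 3)
The degree is now < 3, so this is the remainder. Hence a · b ≡ 2·x in F_3[x]/(f).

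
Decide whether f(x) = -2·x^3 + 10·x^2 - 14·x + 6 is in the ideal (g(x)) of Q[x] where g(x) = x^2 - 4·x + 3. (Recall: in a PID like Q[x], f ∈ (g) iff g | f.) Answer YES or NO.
YES

In Q[x] the ideal (g) consists of all multiples of g, so f ∈ (g) iff g | f, i.e. iff the remainder of f on division by g is 0. Divide f by g (g is monic, so eliminate the leading term of the running remainder at each step):
  leading term -2·x^3: subtract (-2·x)·g(x) = -2·x^3 + 8·x^2 - 6·x, leaving 2·x^2 - 8·x + 6
  leading term 2·x^2: subtract (2)·g(x) = 2·x^2 - 8·x + 6, leaving 0
The remainder is 0, so f(x) = g(x) · h(x) with h(x) = 2 - 2·x. Hence g | f, i.e. f ∈ (g).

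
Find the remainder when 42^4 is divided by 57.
Use repeated squaring. Binary(4) = 100. Walk through the bits of the exponent 4 left-to-right: at each bit after the leading one, square the running value, then multiply by 42 if the bit is 1 (always reducing mod 57):
  bit 1 = 1 (leading): start with 42.
  bit 2 = 0: square 42^2 = 1764 ≡ 54 (mod 57).
  bit 3 = 0: square 54^2 = 2916 ≡ 9 (mod 57).
Final value: 42^4 ≡ 9 (mod 57).

Final answer: 9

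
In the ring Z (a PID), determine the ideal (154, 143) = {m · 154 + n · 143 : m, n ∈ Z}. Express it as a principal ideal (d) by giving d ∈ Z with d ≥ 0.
(154, 143) = (11); d = 11

In the PID Z, (a, b) is generated by gcd(a, b). Compute gcd(154, 143) with the extended Euclidean algorithm, tracking rows (r, s, t) with s·154 + t·143 = r:
  row A: (154, 1, 0)   [1·154 + 0·143 = 154]
  row B: (143, 0, 1)   [0·154 + 1·143 = 143]
  154 = 1·143 + 11   → row C = row A − 1·row B = (11, 1, −1)   [check: 1·154 − 1·143 = 11]
  143 = 13·11 + 0   → remainder 0, stop. gcd = 11 (last nonzero row C).
So gcd(154, 143) = 11, with Bézout identity 1·154 − 1·143 = 11. Containment (⊇): the Bézout identity exhibits 11 as an element of (154, 143), giving (11) ⊆ (154, 143). Containment (⊆): since 11 | 154 and 11 | 143 (154 = 11·14, 143 = 11·13), every Z-linear combination of 154 and 143 is divisible by 11, so (154, 143) ⊆ (11). Therefore (154, 143) = (11), d = 11.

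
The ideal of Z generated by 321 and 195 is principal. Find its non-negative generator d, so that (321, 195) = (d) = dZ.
In the PID Z, (a, b) is generated by gcd(a, b). Compute gcd(321, 195) with the extended Euclidean algorithm, tracking rows (r, s, t) with s·321 + t·195 = r:
  row A: (321, 1, 0)   [1·321 + 0·195 = 321]
  row B: (195, 0, 1)   [0·321 + 1·195 = 195]
  321 = 1·195 + 126   → row C = row A − 1·row B = (126, 1, −1)   [check: 1·321 − 1·195 = 126]
  195 = 1·126 + 69   → row D = row B − 1·row C = (69, −1, 2)   [check: −1·321 + 2·195 = 69]
  126 = 1·69 + 57   → row E = row C − 1·row D = (57, 2, −3)   [check: 2·321 − 3·195 = 57]
  69 = 1·57 + 12   → row F = row D − 1·row E = (12, −3, 5)   [check: −3·321 + 5·195 = 12]
  57 = 4·12 + 9   → row G = row E − 4·row F = (9, 14, −23)   [check: 14·321 − 23·195 = 9]
  12 = 1·9 + 3   → row H = row F − 1·row G = (3, −17, 28)   [check: −17·321 + 28·195 = 3]
  9 = 3·3 + 0   → remainder 0, stop. gcd = 3 (last nonzero row H).
So gcd(321, 195) = 3, with Bézout identity −17·321 + 28·195 = 3. Containment (⊇): the Bézout identity exhibits 3 as an element of (321, 195), giving (3) ⊆ (321, 195). Containment (⊆): since 3 | 321 and 3 | 195 (321 = 3·107, 195 = 3·65), every Z-linear combination of 321 and 195 is divisible by 3, so (321, 195) ⊆ (3). Therefore (321, 195) = (3), d = 3.

Final answer: (321, 195) = (3); d = 3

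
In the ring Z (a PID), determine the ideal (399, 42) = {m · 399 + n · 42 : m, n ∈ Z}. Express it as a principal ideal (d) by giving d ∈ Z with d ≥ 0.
In the PID Z, (a, b) is generated by gcd(a, b). Compute gcd(399, 42) with the extended Euclidean algorithm, tracking rows (r, s, t) with s·399 + t·42 = r:
  row A: (399, 1, 0)   [1·399 + 0·42 = 399]
  row B: (42, 0, 1)   [0·399 + 1·42 = 42]
  399 = 9·42 + 21   → row C = row A − 9·row B = (21, 1, −9)   [check: 1·399 − 9·42 = 21]
  42 = 2·21 + 0   → remainder 0, stop. gcd = 21 (last nonzero row C).
So gcd(399, 42) = 21, with Bézout identity 1·399 − 9·42 = 21. Containment (⊇): the Bézout identity exhibits 21 as an element of (399, 42), giving (21) ⊆ (399, 42). Containment (⊆): since 21 | 399 and 21 | 42 (399 = 21·19, 42 = 21·2), every Z-linear combination of 399 and 42 is divisible by 21, so (399, 42) ⊆ (21). Therefore (399, 42) = (21), d = 21.

Final answer: (399, 42) = (21); d = 21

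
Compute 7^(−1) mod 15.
Apply the extended Euclidean algorithm to (15, 7), tracking rows (r, s, t) with s·15 + t·7 = r. Each division r_prev = q·r_cur + r_new produces the new row as (previous row) − q·(current row):
  row A: (15, 1, 0)   [1·15 + 0·7 = 15]
  row B: (7, 0, 1)   [0·15 + 1·7 = 7]
  15 = 2·7 + 1   → row C = row A − 2·row B = (1, 1, −2)   [check: 1·15 − 2·7 = 1]
  7 = 7·1 + 0   → remainder 0, stop. gcd = 1 (last nonzero row C).
The gcd is 1, so 7 is invertible mod 15. The last nonzero row gives 1·15 − 2·7 = 1, so t = −2. So 7^(−1) ≡ −2 ≡ 13 (mod 15). Verify: 7 · 13 = 91 ≡ 1 (mod 15). ✓

Final answer: 7^(−1) ≡ 13 (mod 15)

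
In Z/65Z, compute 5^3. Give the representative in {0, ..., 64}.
60

Use repeated squaring. Binary(3) = 11. Walk through the bits of the exponent 3 left-to-right: at each bit after the leading one, square the running value, then multiply by 5 if the bit is 1 (always reducing mod 65):
  bit 1 = 1 (leading): start with 5.
  bit 2 = 1: square 5^2 = 25; bit is 1, so multiply 25·5 = 125 ≡ 60 (mod 65).
Final value: 5^3 ≡ 60 (mod 65).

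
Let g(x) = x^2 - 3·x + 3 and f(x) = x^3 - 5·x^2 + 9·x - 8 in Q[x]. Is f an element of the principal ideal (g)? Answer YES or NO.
In Q[x] the ideal (g) consists of all multiples of g, so f ∈ (g) iff g | f, i.e. iff the remainder of f on division by g is 0. Divide f by g (g is monic, so eliminate the leading term of the running remainder at each step):
  leading term x^3: subtract (x)·g(x) = x^3 - 3·x^2 + 3·x, leaving -2·x^2 + 6·x - 8
  leading term -2·x^2: subtract (-2)·g(x) = -2·x^2 + 6·x - 6, leaving -2
The remainder r(x) = -2 ≠ 0 (and deg r < deg g), so g ∤ f, i.e. f ∉ (g).

Final answer: NO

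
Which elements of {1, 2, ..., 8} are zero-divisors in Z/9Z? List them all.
nonzero zero-divisors of Z/9Z = {3, 6}

An element a ∈ Z/9Z (with a ≠ 0) is a zero-divisor iff gcd(a, 9) > 1 (because a is a unit precisely when gcd(a, n) = 1, and in Z/nZ every nonzero, non-unit element is a zero-divisor). Scan a = 1, ..., 8 and keep those with gcd(a, 9) > 1:
  gcd(3, 9) = 3, gcd(6, 9) = 3.
All other a ∈ {1, ..., 8} have gcd(a, 9) = 1 and are units. So the nonzero zero-divisors are exactly the 2 values of a appearing in this scan.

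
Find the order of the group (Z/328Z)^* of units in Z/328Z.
(Z/328Z)^* consists of the classes a with gcd(a, 328) = 1, so its order is φ(328). φ is multiplicative, with φ(p^e) = p^e − p^(e−1). Factorise 328 = 2^3 · 41. Then
  φ(328) = (2^3 − 2^2) · (41 − 1) = 4 · 40 = 160.
Thus |(Z/328Z)^*| = 160.

Final answer: |(Z/328Z)^*| = 160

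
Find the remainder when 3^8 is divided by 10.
Use repeated squaring. Binary(8) = 1000. Walk through the bits of the exponent 8 left-to-right: at each bit after the leading one, square the running value, then multiply by 3 if the bit is 1 (always reducing mod 10):
  bit 1 = 1 (leading): start with 3.
  bit 2 = 0: square 3^2 = 9 (mod 10).
  bit 3 = 0: square 9^2 = 81 ≡ 1 (mod 10).
  bit 4 = 0: square 1^2 = 1 (mod 10).
Final value: 3^8 ≡ 1 (mod 10).

Final answer: 1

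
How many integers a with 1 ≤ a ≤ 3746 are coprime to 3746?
1872

The number of a ∈ {1, ..., 3746} with gcd(a, 3746) = 1 is by definition Euler's totient φ(3746). φ is multiplicative, with φ(p^e) = p^e − p^(e−1). Factorise 3746 = 2 · 1873. Then
  φ(3746) = (2 − 1) · (1873 − 1) = 1 · 1872 = 1872.
So there are 1872 such integers.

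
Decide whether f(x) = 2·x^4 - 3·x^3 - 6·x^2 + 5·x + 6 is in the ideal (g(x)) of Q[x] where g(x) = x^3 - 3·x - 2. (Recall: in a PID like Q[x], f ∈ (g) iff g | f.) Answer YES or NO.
YES

In Q[x] the ideal (g) consists of all multiples of g, so f ∈ (g) iff g | f, i.e. iff the remainder of f on division by g is 0. Divide f by g (g is monic, so eliminate the leading term of the running remainder at each step):
  leading term 2·x^4: subtract (2·x)·g(x) = 2·x^4 - 6·x^2 - 4·x, leaving -3·x^3 + 9·x + 6
  leading term -3·x^3: subtract (-3)·g(x) = -3·x^3 + 9·x + 6, leaving 0
The remainder is 0, so f(x) = g(x) · h(x) with h(x) = 2·x - 3. Hence g | f, i.e. f ∈ (g).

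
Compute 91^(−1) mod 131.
Apply the extended Euclidean algorithm to (131, 91), tracking rows (r, s, t) with s·131 + t·91 = r. Each division r_prev = q·r_cur + r_new produces the new row as (previous row) − q·(current row):
  row A: (131, 1, 0)   [1·131 + 0·91 = 131]
  row B: (91, 0, 1)   [0·131 + 1·91 = 91]
  131 = 1·91 + 40   → row C = row A − 1·row B = (40, 1, −1)   [check: 1·131 − 1·91 = 40]
  91 = 2·40 + 11   → row D = row B − 2·row C = (11, −2, 3)   [check: −2·131 + 3·91 = 11]
  40 = 3·11 + 7   → row E = row C − 3·row D = (7, 7, −10)   [check: 7·131 − 10·91 = 7]
  11 = 1·7 + 4   → row F = row D − 1·row E = (4, −9, 13)   [check: −9·131 + 13·91 = 4]
  7 = 1·4 + 3   → row G = row E − 1·row F = (3, 16, −23)   [check: 16·131 − 23·91 = 3]
  4 = 1·3 + 1   → row H = row F − 1·row G = (1, −25, 36)   [check: −25·131 + 36·91 = 1]
  3 = 3·1 + 0   → remainder 0, stop. gcd = 1 (last nonzero row H).
The gcd is 1, so 91 is invertible mod 131. The last nonzero row gives −25·131 + 36·91 = 1, so t = 36. So 91^(−1) ≡ 36 (mod 131). Verify: 91 · 36 = 3276 ≡ 1 (mod 131). ✓

Final answer: 91^(−1) ≡ 36 (mod 131)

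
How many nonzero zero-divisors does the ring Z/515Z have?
In Z/515Z each nonzero element is either a unit (gcd with 515 is 1) or a zero-divisor (gcd > 1). The number of units is φ(515): factorise 515 = 5 · 103, so φ(515) = (5 − 1) · (103 − 1) = 4 · 102 = 408. The nonzero elements number 515 − 1 = 514. Hence the nonzero zero-divisors number 514 − 408 = 106.

Final answer: Z/515Z has 106 nonzero zero-divisors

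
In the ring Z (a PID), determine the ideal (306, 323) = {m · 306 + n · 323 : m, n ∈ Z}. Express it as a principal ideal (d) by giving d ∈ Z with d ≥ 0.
In the PID Z, (a, b) is generated by gcd(a, b). Compute gcd(323, 306) with the extended Euclidean algorithm, tracking rows (r, s, t) with s·323 + t·306 = r:
  row A: (323, 1, 0)   [1·323 + 0·306 = 323]
  row B: (306, 0, 1)   [0·323 + 1·306 = 306]
  323 = 1·306 + 17   → row C = row A − 1·row B = (17, 1, −1)   [check: 1·323 − 1·306 = 17]
  306 = 18·17 + 0   → remainder 0, stop. gcd = 17 (last nonzero row C).
So gcd(306, 323) = 17, with Bézout identity 1·323 − 1·306 = 17. Containment (⊇): the Bézout identity exhibits 17 as an element of (306, 323), giving (17) ⊆ (306, 323). Containment (⊆): since 17 | 306 and 17 | 323 (306 = 17·18, 323 = 17·19), every Z-linear combination of 306 and 323 is divisible by 17, so (306, 323) ⊆ (17). Therefore (306, 323) = (17), d = 17.

Final answer: (306, 323) = (17); d = 17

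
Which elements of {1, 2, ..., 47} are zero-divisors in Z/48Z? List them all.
nonzero zero-divisors of Z/48Z = {2, 3, 4, 6, 8, 9, 10, 12, 14, 15, 16, 18, 20, 21, 22, 24, 26, 27, 28, 30, 32, 33, 34, 36, 38, 39, 40, 42, 44, 45, 46}

An element a ∈ Z/48Z (with a ≠ 0) is a zero-divisor iff gcd(a, 48) > 1 (because a is a unit precisely when gcd(a, n) = 1, and in Z/nZ every nonzero, non-unit element is a zero-divisor). Scan a = 1, ..., 47 and keep those with gcd(a, 48) > 1:
  gcd(2, 48) = 2, gcd(3, 48) = 3, gcd(4, 48) = 4, gcd(6, 48) = 6, gcd(8, 48) = 8, gcd(9, 48) = 3, gcd(10, 48) = 2, gcd(12, 48) = 12, gcd(14, 48) = 2, gcd(15, 48) = 3, gcd(16, 48) = 16, gcd(18, 48) = 6, gcd(20, 48) = 4, gcd(21, 48) = 3, gcd(22, 48) = 2, gcd(24, 48) = 24, gcd(26, 48) = 2, gcd(27, 48) = 3, gcd(28, 48) = 4, gcd(30, 48) = 6, gcd(32, 48) = 16, gcd(33, 48) = 3, gcd(34, 48) = 2, gcd(36, 48) = 12, gcd(38, 48) = 2, gcd(39, 48) = 3, gcd(40, 48) = 8, gcd(42, 48) = 6, gcd(44, 48) = 4, gcd(45, 48) = 3, gcd(46, 48) = 2.
All other a ∈ {1, ..., 47} have gcd(a, 48) = 1 and are units. So the nonzero zero-divisors are exactly the 31 values of a appearing in this scan.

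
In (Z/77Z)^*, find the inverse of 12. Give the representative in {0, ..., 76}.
Apply the extended Euclidean algorithm to (77, 12), tracking rows (r, s, t) with s·77 + t·12 = r. Each division r_prev = q·r_cur + r_new produces the new row as (previous row) − q·(current row):
  row A: (77, 1, 0)   [1·77 + 0·12 = 77]
  row B: (12, 0, 1)   [0·77 + 1·12 = 12]
  77 = 6·12 + 5   → row C = row A − 6·row B = (5, 1, −6)   [check: 1·77 − 6·12 = 5]
  12 = 2·5 + 2   → row D = row B − 2·row C = (2, −2, 13)   [check: −2·77 + 13·12 = 2]
  5 = 2·2 + 1   → row E = row C − 2·row D = (1, 5, −32)   [check: 5·77 − 32·12 = 1]
  2 = 2·1 + 0   → remainder 0, stop. gcd = 1 (last nonzero row E).
The gcd is 1, so 12 is invertible mod 77. The last nonzero row gives 5·77 − 32·12 = 1, so t = −32. So 12^(−1) ≡ −32 ≡ 45 (mod 77). Verify: 12 · 45 = 540 ≡ 1 (mod 77). ✓

Final answer: 12^(−1) ≡ 45 (mod 77)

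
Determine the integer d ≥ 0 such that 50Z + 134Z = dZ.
(50, 134) = (2); d = 2

In the PID Z, (a, b) is generated by gcd(a, b). Compute gcd(134, 50) with the extended Euclidean algorithm, tracking rows (r, s, t) with s·134 + t·50 = r:
  row A: (134, 1, 0)   [1·134 + 0·50 = 134]
  row B: (50, 0, 1)   [0·134 + 1·50 = 50]
  134 = 2·50 + 34   → row C = row A − 2·row B = (34, 1, −2)   [check: 1·134 − 2·50 = 34]
  50 = 1·34 + 16   → row D = row B − 1·row C = (16, −1, 3)   [check: −1·134 + 3·50 = 16]
  34 = 2·16 + 2   → row E = row C − 2·row D = (2, 3, −8)   [check: 3·134 − 8·50 = 2]
  16 = 8·2 + 0   → remainder 0, stop. gcd = 2 (last nonzero row E).
So gcd(50, 134) = 2, with Bézout identity 3·134 − 8·50 = 2. Containment (⊇): the Bézout identity exhibits 2 as an element of (50, 134), giving (2) ⊆ (50, 134). Containment (⊆): since 2 | 50 and 2 | 134 (50 = 2·25, 134 = 2·67), every Z-linear combination of 50 and 134 is divisible by 2, so (50, 134) ⊆ (2). Therefore (50, 134) = (2), d = 2.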